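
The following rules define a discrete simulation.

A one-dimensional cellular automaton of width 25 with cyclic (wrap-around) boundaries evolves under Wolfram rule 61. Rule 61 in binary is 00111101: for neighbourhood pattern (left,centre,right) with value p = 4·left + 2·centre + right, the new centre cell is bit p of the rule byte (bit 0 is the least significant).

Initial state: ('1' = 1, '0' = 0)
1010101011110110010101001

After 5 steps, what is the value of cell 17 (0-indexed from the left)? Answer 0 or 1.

1

step 0: 1010101011110110010101001
step 1: 0111111110001101011111101
step 2: 1100000001101011110000011
step 3: 0011111101011110001111010
step 4: 1010000011110001101000111
step 5: 0111111010001101011110100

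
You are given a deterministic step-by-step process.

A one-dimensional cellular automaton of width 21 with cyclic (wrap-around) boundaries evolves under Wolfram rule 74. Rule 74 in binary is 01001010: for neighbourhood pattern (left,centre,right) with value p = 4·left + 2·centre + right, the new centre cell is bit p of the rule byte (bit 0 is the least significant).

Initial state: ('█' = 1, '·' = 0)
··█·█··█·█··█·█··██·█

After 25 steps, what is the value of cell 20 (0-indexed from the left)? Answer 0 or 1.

gen 0: ··█·█··█·█··█·█··██·█
gen 1: ·█····█····█····███··
gen 2: █····█····█····██·█··
gen 3: ····█····█····███···█
gen 4: ···█····█····██·█··█·
gen 5: ··█····█····███···█··
gen 6: ·█····█····██·█··█···
gen 7: █····█····███···█····
gen 8: ····█····██·█··█····█
gen 9: ···█····███···█····█·
gen 10: ··█····██·█··█····█··
gen 11: ·█····███···█····█···
gen 12: █····██·█··█····█····
gen 13: ····███···█····█····█
gen 14: ···██·█··█····█····█·
gen 15: ··███···█····█····█··
gen 16: ·██·█··█····█····█···
gen 17: ███···█····█····█····
gen 18: █·█··█····█····█····█
gen 19: █···█····█····█····██
gen 20: █··█····█····█····██·
gen 21: ··█····█····█····███·
gen 22: ·█····█····█····██·█·
gen 23: █····█····█····███···
gen 24: ····█····█····██·█··█
gen 25: ···█····█····███···█·

0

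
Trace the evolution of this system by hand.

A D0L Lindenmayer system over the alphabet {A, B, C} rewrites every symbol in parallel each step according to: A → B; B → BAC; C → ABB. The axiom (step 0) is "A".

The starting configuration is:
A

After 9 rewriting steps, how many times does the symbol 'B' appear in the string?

k=0  A
k=1  B
k=2  BAC
k=3  BACBABB
k=4  BACBABBBACBBACBAC
k=5  BACBABBBACBBACBACBACBABBBACBACBABBBACBABB
k=6  BACBABBBACBBACBACBACBABBBACBACBABBBACBABBBACBABBBACBBACBACBACBABBBACBABBBACBBACBACBACBABBBACBBACBAC
k=7  BACBABBBACBBACBACBACBABBBACBACBABBBACBABBBACBABBBACBBACBAC…BACBACBABBBACBABBBACBABBBACBBACBACBACBABBBACBACBABBBACBABB  (len 239)
k=8  BACBABBBACBBACBACBACBABBBACBACBABBBACBABBBACBABBBACBBACBAC…BACBABBBACBBACBACBACBABBBACBABBBACBBACBACBACBABBBACBBACBAC  (len 577)
k=9  BACBABBBACBBACBACBACBABBBACBACBABBBACBABBBACBABBBACBBACBAC…BACBACBABBBACBABBBACBABBBACBBACBACBACBABBBACBACBABBBACBABB  (len 1393)

697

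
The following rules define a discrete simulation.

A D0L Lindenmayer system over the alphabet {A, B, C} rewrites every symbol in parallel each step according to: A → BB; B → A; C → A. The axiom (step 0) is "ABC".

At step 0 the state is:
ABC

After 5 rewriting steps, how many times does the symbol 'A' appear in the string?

8

t=0: ABC
t=1: BBAA
t=2: AABBBB
t=3: BBBBAAAA
t=4: AAAABBBBBBBB
t=5: BBBBBBBBAAAAAAAA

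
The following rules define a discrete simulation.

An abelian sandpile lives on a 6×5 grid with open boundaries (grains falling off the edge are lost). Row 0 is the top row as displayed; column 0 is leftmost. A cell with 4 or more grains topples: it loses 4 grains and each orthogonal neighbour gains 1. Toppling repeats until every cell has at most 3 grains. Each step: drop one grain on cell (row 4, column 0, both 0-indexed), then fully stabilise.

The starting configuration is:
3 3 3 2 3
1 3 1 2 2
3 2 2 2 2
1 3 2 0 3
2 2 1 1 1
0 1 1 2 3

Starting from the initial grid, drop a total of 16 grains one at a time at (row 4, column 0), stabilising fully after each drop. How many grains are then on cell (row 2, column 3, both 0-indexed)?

3

t=0: 3 3 3 2 3
1 3 1 2 2
3 2 2 2 2
1 3 2 0 3
2 2 1 1 1
0 1 1 2 3
t=1: 3 3 3 2 3
1 3 1 2 2
3 2 2 2 2
1 3 2 0 3
3 2 1 1 1
0 1 1 2 3
t=2: 3 3 3 2 3
1 3 1 2 2
3 2 2 2 2
2 3 2 0 3
0 3 1 1 1
1 1 1 2 3
t=3: 3 3 3 2 3
1 3 1 2 2
3 2 2 2 2
2 3 2 0 3
1 3 1 1 1
1 1 1 2 3
t=4: 3 3 3 2 3
1 3 1 2 2
3 2 2 2 2
2 3 2 0 3
2 3 1 1 1
1 1 1 2 3
t=5: 3 3 3 2 3
1 3 1 2 2
3 2 2 2 2
2 3 2 0 3
3 3 1 1 1
1 1 1 2 3
t=6: 1 2 0 3 3
0 2 3 2 2
2 1 3 2 2
1 2 3 0 3
2 1 2 1 1
2 2 1 2 3
t=7: 1 2 0 3 3
0 2 3 2 2
2 1 3 2 2
1 2 3 0 3
3 1 2 1 1
2 2 1 2 3
t=8: 1 2 0 3 3
0 2 3 2 2
2 1 3 2 2
2 2 3 0 3
0 2 2 1 1
3 2 1 2 3
t=9: 1 2 0 3 3
0 2 3 2 2
2 1 3 2 2
2 2 3 0 3
1 2 2 1 1
3 2 1 2 3
t=10: 1 2 0 3 3
0 2 3 2 2
2 1 3 2 2
2 2 3 0 3
2 2 2 1 1
3 2 1 2 3
t=11: 1 2 0 3 3
0 2 3 2 2
2 1 3 2 2
2 2 3 0 3
3 2 2 1 1
3 2 1 2 3
t=12: 1 2 0 3 3
0 2 3 2 2
2 1 3 2 2
3 2 3 0 3
1 3 2 1 1
0 3 1 2 3
t=13: 1 2 0 3 3
0 2 3 2 2
2 1 3 2 2
3 2 3 0 3
2 3 2 1 1
0 3 1 2 3
t=14: 1 2 0 3 3
0 2 3 2 2
2 1 3 2 2
3 2 3 0 3
3 3 2 1 1
0 3 1 2 3
t=15: 1 2 1 3 3
0 3 0 3 2
3 3 1 3 2
1 1 2 1 3
2 3 0 2 1
2 0 3 2 3
t=16: 1 2 1 3 3
0 3 0 3 2
3 3 1 3 2
1 1 2 1 3
3 3 0 2 1
2 0 3 2 3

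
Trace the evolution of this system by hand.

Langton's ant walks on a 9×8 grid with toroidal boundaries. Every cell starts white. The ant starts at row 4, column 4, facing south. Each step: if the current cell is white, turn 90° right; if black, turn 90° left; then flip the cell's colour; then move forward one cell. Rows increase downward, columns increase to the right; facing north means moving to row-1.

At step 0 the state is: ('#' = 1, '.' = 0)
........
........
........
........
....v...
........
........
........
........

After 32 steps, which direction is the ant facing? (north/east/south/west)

gen 0: ........
........
........
........
....v...
........
........
........
........
gen 1: ........
........
........
........
...<#...
........
........
........
........
gen 2: ........
........
........
...^....
...##...
........
........
........
........
gen 3: ........
........
........
...#>...
...##...
........
........
........
........
gen 4: ........
........
........
...##...
...#v...
........
........
........
........
gen 5: ........
........
........
...##...
...#.>..
........
........
........
........
gen 6: ........
........
........
...##...
...#.#..
.....v..
........
........
........
gen 7: ........
........
........
...##...
...#.#..
....<#..
........
........
........
gen 8: ........
........
........
...##...
...#^#..
....##..
........
........
........
gen 9: ........
........
........
...##...
...##>..
....##..
........
........
........
gen 10: ........
........
........
...##^..
...##...
....##..
........
........
........
gen 11: ........
........
........
...###>.
...##...
....##..
........
........
........
gen 12: ........
........
........
...####.
...##.v.
....##..
........
........
........
gen 13: ........
........
........
...####.
...##<#.
....##..
........
........
........
gen 14: ........
........
........
...##^#.
...####.
....##..
........
........
........
gen 15: ........
........
........
...#<.#.
...####.
....##..
........
........
........
gen 16: ........
........
........
...#..#.
...#v##.
....##..
........
........
........
gen 17: ........
........
........
...#..#.
...#.>#.
....##..
........
........
........
gen 18: ........
........
........
...#.^#.
...#..#.
....##..
........
........
........
gen 19: ........
........
........
...#.#>.
...#..#.
....##..
........
........
........
gen 20: ........
........
......^.
...#.#..
...#..#.
....##..
........
........
........
gen 21: ........
........
......#>
...#.#..
...#..#.
....##..
........
........
........
gen 22: ........
........
......##
...#.#.v
...#..#.
....##..
........
........
........
gen 23: ........
........
......##
...#.#<#
...#..#.
....##..
........
........
........
gen 24: ........
........
......^#
...#.###
...#..#.
....##..
........
........
........
gen 25: ........
........
.....<.#
...#.###
...#..#.
....##..
........
........
........
gen 26: ........
.....^..
.....#.#
...#.###
...#..#.
....##..
........
........
........
gen 27: ........
.....#>.
.....#.#
...#.###
...#..#.
....##..
........
........
........
gen 28: ........
.....##.
.....#v#
...#.###
...#..#.
....##..
........
........
........
gen 29: ........
.....##.
.....<##
...#.###
...#..#.
....##..
........
........
........
gen 30: ........
.....##.
......##
...#.v##
...#..#.
....##..
........
........
........
gen 31: ........
.....##.
......##
...#..>#
...#..#.
....##..
........
........
........
gen 32: ........
.....##.
......^#
...#...#
...#..#.
....##..
........
........
........

north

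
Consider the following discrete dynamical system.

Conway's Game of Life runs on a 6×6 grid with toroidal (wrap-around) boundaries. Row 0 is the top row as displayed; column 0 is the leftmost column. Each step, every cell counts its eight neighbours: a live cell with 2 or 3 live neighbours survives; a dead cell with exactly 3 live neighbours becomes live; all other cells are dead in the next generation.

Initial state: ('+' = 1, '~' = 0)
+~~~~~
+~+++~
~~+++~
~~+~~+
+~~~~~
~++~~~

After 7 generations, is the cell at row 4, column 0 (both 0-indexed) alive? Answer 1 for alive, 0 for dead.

1

step 0: +~~~~~
+~+++~
~~+++~
~~+~~+
+~~~~~
~++~~~
step 1: +~~~~+
~~+~+~
~~~~~~
~++~++
+~+~~~
++~~~~
step 2: +~~~~+
~~~~~+
~++~++
++++~+
~~++~~
~~~~~~
step 3: +~~~~+
~+~~~~
~~~~~~
~~~~~+
+~~++~
~~~~~~
step 4: +~~~~~
+~~~~~
~~~~~~
~~~~++
~~~~++
+~~~+~
step 5: ++~~~~
~~~~~~
~~~~~+
~~~~++
+~~+~~
+~~~+~
step 6: ++~~~+
+~~~~~
~~~~++
+~~~++
+~~+~~
+~~~~~
step 7: ~+~~~+
~+~~+~
~~~~+~
+~~+~~
++~~+~
~~~~~~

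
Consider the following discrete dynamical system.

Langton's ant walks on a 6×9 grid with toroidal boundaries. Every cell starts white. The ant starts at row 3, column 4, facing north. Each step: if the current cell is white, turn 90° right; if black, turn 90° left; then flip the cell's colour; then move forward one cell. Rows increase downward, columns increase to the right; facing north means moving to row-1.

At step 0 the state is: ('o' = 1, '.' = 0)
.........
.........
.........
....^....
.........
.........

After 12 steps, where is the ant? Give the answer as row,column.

[0] .........
.........
.........
....^....
.........
.........
[1] .........
.........
.........
....o>...
.........
.........
[2] .........
.........
.........
....oo...
.....v...
.........
[3] .........
.........
.........
....oo...
....<o...
.........
[4] .........
.........
.........
....^o...
....oo...
.........
[5] .........
.........
.........
...<.o...
....oo...
.........
[6] .........
.........
...^.....
...o.o...
....oo...
.........
[7] .........
.........
...o>....
...o.o...
....oo...
.........
[8] .........
.........
...oo....
...ovo...
....oo...
.........
[9] .........
.........
...oo....
...<oo...
....oo...
.........
[10] .........
.........
...oo....
....oo...
...voo...
.........
[11] .........
.........
...oo....
....oo...
..<ooo...
.........
[12] .........
.........
...oo....
..^.oo...
..oooo...
.........

3,2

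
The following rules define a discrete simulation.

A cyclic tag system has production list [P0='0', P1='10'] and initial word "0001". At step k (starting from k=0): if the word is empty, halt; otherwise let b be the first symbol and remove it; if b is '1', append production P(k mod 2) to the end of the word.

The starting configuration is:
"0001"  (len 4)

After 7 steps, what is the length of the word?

t=0: "0001"  (len 4)
t=1: "001"  (len 3)
t=2: "01"  (len 2)
t=3: "1"  (len 1)
t=4: "10"  (len 2)
t=5: "00"  (len 2)
t=6: "0"  (len 1)
t=7: (halted — word empty)

0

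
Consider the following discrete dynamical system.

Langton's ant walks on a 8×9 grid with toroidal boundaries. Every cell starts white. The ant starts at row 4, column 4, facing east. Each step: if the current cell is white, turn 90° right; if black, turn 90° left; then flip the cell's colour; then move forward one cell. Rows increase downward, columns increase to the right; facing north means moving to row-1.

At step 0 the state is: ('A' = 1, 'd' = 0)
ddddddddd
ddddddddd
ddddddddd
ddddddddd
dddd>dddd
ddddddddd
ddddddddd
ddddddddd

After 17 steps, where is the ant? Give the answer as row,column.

[0] ddddddddd
ddddddddd
ddddddddd
ddddddddd
dddd>dddd
ddddddddd
ddddddddd
ddddddddd
[1] ddddddddd
ddddddddd
ddddddddd
ddddddddd
ddddAdddd
ddddvdddd
ddddddddd
ddddddddd
[2] ddddddddd
ddddddddd
ddddddddd
ddddddddd
ddddAdddd
ddd<Adddd
ddddddddd
ddddddddd
[3] ddddddddd
ddddddddd
ddddddddd
ddddddddd
ddd^Adddd
dddAAdddd
ddddddddd
ddddddddd
[4] ddddddddd
ddddddddd
ddddddddd
ddddddddd
dddA>dddd
dddAAdddd
ddddddddd
ddddddddd
[5] ddddddddd
ddddddddd
ddddddddd
dddd^dddd
dddAddddd
dddAAdddd
ddddddddd
ddddddddd
[6] ddddddddd
ddddddddd
ddddddddd
ddddA>ddd
dddAddddd
dddAAdddd
ddddddddd
ddddddddd
[7] ddddddddd
ddddddddd
ddddddddd
ddddAAddd
dddAdvddd
dddAAdddd
ddddddddd
ddddddddd
[8] ddddddddd
ddddddddd
ddddddddd
ddddAAddd
dddA<Addd
dddAAdddd
ddddddddd
ddddddddd
[9] ddddddddd
ddddddddd
ddddddddd
dddd^Addd
dddAAAddd
dddAAdddd
ddddddddd
ddddddddd
[10] ddddddddd
ddddddddd
ddddddddd
ddd<dAddd
dddAAAddd
dddAAdddd
ddddddddd
ddddddddd
[11] ddddddddd
ddddddddd
ddd^ddddd
dddAdAddd
dddAAAddd
dddAAdddd
ddddddddd
ddddddddd
[12] ddddddddd
ddddddddd
dddA>dddd
dddAdAddd
dddAAAddd
dddAAdddd
ddddddddd
ddddddddd
[13] ddddddddd
ddddddddd
dddAAdddd
dddAvAddd
dddAAAddd
dddAAdddd
ddddddddd
ddddddddd
[14] ddddddddd
ddddddddd
dddAAdddd
ddd<AAddd
dddAAAddd
dddAAdddd
ddddddddd
ddddddddd
[15] ddddddddd
ddddddddd
dddAAdddd
ddddAAddd
dddvAAddd
dddAAdddd
ddddddddd
ddddddddd
[16] ddddddddd
ddddddddd
dddAAdddd
ddddAAddd
dddd>Addd
dddAAdddd
ddddddddd
ddddddddd
[17] ddddddddd
ddddddddd
dddAAdddd
dddd^Addd
dddddAddd
dddAAdddd
ddddddddd
ddddddddd

3,4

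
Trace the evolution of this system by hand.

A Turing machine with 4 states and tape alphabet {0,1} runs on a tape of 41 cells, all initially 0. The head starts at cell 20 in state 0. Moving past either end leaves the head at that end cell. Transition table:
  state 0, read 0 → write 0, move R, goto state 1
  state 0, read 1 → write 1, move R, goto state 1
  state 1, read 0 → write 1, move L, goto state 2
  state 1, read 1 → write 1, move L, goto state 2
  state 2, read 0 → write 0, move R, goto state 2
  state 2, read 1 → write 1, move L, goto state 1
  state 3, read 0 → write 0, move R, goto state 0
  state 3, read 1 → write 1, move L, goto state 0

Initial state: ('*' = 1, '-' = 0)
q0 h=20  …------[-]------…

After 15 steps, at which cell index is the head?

t=0: q0 h=20  …------[-]------…
t=1: q1 h=21  …------[-]------…
t=2: q2 h=20  …------[-]*-----…
t=3: q2 h=21  …------[*]------…
t=4: q1 h=20  …------[-]*-----…
t=5: q2 h=19  …------[-]**----…
t=6: q2 h=20  …------[*]*-----…
t=7: q1 h=19  …------[-]**----…
t=8: q2 h=18  …------[-]***---…
t=9: q2 h=19  …------[*]**----…
t=10: q1 h=18  …------[-]***---…
t=11: q2 h=17  …------[-]****--…
t=12: q2 h=18  …------[*]***---…
t=13: q1 h=17  …------[-]****--…
t=14: q2 h=16  …------[-]*****-…
t=15: q2 h=17  …------[*]****--…

17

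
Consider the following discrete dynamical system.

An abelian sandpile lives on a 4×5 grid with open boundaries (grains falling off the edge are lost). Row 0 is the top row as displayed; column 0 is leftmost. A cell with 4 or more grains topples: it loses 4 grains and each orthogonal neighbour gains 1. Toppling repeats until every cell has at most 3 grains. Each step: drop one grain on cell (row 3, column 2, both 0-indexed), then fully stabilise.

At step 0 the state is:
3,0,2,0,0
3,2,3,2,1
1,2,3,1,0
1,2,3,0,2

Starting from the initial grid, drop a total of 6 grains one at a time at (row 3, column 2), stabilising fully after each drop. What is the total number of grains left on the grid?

31

0) 3,0,2,0,0
3,2,3,2,1
1,2,3,1,0
1,2,3,0,2
1) 3,0,3,0,0
3,3,0,3,1
1,3,1,2,0
1,3,1,1,2
2) 3,0,3,0,0
3,3,0,3,1
1,3,1,2,0
1,3,2,1,2
3) 3,0,3,0,0
3,3,0,3,1
1,3,1,2,0
1,3,3,1,2
4) 0,2,3,0,0
1,1,1,3,1
3,1,3,2,0
2,1,1,2,2
5) 0,2,3,0,0
1,1,1,3,1
3,1,3,2,0
2,1,2,2,2
6) 0,2,3,0,0
1,1,1,3,1
3,1,3,2,0
2,1,3,2,2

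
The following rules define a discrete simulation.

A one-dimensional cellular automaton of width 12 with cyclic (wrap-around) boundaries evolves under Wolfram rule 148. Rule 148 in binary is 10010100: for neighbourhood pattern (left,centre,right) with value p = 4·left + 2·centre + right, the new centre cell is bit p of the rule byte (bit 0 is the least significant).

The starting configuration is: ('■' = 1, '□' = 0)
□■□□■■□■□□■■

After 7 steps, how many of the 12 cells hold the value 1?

[0] □■□□■■□■□□■■
[1] □■■□□□□■■□□□
[2] □□□■□□□□□■□□
[3] □□□■■□□□□■■□
[4] □□□□□■□□□□□■
[5] ■□□□□■■□□□□■
[6] □■□□□□□■□□□□
[7] □■■□□□□■■□□□

4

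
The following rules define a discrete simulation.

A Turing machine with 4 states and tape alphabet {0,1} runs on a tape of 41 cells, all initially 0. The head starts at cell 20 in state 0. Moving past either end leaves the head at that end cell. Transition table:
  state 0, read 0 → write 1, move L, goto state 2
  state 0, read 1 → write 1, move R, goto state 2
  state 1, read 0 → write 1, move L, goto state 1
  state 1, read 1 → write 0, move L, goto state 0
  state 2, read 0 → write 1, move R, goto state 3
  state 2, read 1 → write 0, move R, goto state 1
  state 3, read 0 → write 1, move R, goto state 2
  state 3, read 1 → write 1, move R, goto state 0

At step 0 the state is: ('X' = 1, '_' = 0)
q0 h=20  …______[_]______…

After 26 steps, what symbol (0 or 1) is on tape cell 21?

0

[0] q0 h=20  …______[_]______…
[1] q2 h=19  …______[_]X_____…
[2] q3 h=20  …_____X[X]______…
[3] q0 h=21  …____XX[_]______…
[4] q2 h=20  …_____X[X]X_____…
[5] q1 h=21  …____X_[X]______…
[6] q0 h=20  …_____X[_]______…
[7] q2 h=19  …______[X]X_____…
[8] q1 h=20  …______[X]______…
[9] q0 h=19  …______[_]______…
[10] q2 h=18  …______[_]X_____…
[11] q3 h=19  …_____X[X]______…
[12] q0 h=20  …____XX[_]______…
[13] q2 h=19  …_____X[X]X_____…
[14] q1 h=20  …____X_[X]______…
[15] q0 h=19  …_____X[_]______…
[16] q2 h=18  …______[X]X_____…
[17] q1 h=19  …______[X]______…
[18] q0 h=18  …______[_]______…
[19] q2 h=17  …______[_]X_____…
[20] q3 h=18  …_____X[X]______…
[21] q0 h=19  …____XX[_]______…
[22] q2 h=18  …_____X[X]X_____…
[23] q1 h=19  …____X_[X]______…
[24] q0 h=18  …_____X[_]______…
[25] q2 h=17  …______[X]X_____…
[26] q1 h=18  …______[X]______…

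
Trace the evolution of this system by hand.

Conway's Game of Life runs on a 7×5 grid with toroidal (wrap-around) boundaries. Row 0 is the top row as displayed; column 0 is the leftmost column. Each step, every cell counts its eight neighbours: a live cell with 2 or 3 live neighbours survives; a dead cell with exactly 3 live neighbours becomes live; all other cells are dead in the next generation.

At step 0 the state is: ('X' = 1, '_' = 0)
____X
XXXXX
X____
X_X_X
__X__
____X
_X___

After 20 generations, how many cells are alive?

5

t=0: ____X
XXXXX
X____
X_X_X
__X__
____X
_X___
t=1: ____X
_XXX_
_____
X__XX
XX__X
_____
X____
t=2: XXXXX
__XX_
XX___
_X_X_
_X_X_
_X__X
_____
t=3: XX__X
_____
XX_XX
_X__X
_X_XX
X_X__
_____
t=4: X____
__XX_
_XXXX
_X___
_X_XX
XXXXX
____X
t=5: ___XX
X____
XX__X
_X___
_____
_X___
__X__
t=6: ___XX
_X_X_
_X__X
_X___
_____
_____
__XX_
t=7: ____X
___X_
_X___
X____
_____
_____
__XXX
t=8: __X_X
_____
_____
_____
_____
___X_
___XX
t=9: ____X
_____
_____
_____
_____
___XX
__X_X
t=10: ___X_
_____
_____
_____
_____
___XX
X___X
t=11: ____X
_____
_____
_____
_____
X__XX
X____
t=12: _____
_____
_____
_____
____X
X___X
X__X_
t=13: _____
_____
_____
_____
X___X
X__X_
X____
t=14: _____
_____
_____
_____
X___X
XX___
____X
t=15: _____
_____
_____
_____
XX__X
_X___
X____
t=16: _____
_____
_____
X____
XX___
_X__X
_____
t=17: _____
_____
_____
XX___
_X__X
_X___
_____
t=18: _____
_____
_____
XX___
_XX__
X____
_____
t=19: _____
_____
_____
XXX__
__X__
_X___
_____
t=20: _____
_____
_X___
_XX__
X_X__
_____
_____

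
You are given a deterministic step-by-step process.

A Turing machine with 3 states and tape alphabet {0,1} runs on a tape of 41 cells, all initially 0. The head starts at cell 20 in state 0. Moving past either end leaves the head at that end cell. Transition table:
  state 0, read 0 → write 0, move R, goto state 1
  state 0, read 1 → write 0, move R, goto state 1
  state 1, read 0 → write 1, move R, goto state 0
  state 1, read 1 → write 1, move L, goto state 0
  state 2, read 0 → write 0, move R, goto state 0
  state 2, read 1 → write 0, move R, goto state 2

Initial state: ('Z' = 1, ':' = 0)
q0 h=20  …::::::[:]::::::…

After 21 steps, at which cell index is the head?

40

gen 0: q0 h=20  …::::::[:]::::::…
gen 1: q1 h=21  …::::::[:]::::::…
gen 2: q0 h=22  …:::::Z[:]::::::…
gen 3: q1 h=23  …::::Z:[:]::::::…
gen 4: q0 h=24  …:::Z:Z[:]::::::…
gen 5: q1 h=25  …::Z:Z:[:]::::::…
gen 6: q0 h=26  …:Z:Z:Z[:]::::::…
gen 7: q1 h=27  …Z:Z:Z:[:]::::::…
gen 8: q0 h=28  …:Z:Z:Z[:]::::::…
gen 9: q1 h=29  …Z:Z:Z:[:]::::::…
gen 10: q0 h=30  …:Z:Z:Z[:]::::::…
gen 11: q1 h=31  …Z:Z:Z:[:]::::::…
gen 12: q0 h=32  …:Z:Z:Z[:]::::::…
gen 13: q1 h=33  …Z:Z:Z:[:]::::::…
gen 14: q0 h=34  …:Z:Z:Z[:]::::::|
gen 15: q1 h=35  …Z:Z:Z:[:]:::::|
gen 16: q0 h=36  …:Z:Z:Z[:]::::|
gen 17: q1 h=37  …Z:Z:Z:[:]:::|
gen 18: q0 h=38  …:Z:Z:Z[:]::|
gen 19: q1 h=39  …Z:Z:Z:[:]:|
gen 20: q0 h=40  …:Z:Z:Z[:]|
gen 21: q1 h=40  …:Z:Z:Z[:]|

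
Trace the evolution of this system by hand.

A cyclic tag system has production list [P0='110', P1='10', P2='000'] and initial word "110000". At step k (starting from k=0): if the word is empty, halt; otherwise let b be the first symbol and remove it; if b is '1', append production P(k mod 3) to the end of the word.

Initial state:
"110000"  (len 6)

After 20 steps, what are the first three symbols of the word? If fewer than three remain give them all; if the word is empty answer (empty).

t=0: "110000"  (len 6)
t=1: "10000110"  (len 8)
t=2: "000011010"  (len 9)
t=3: "00011010"  (len 8)
t=4: "0011010"  (len 7)
t=5: "011010"  (len 6)
t=6: "11010"  (len 5)
t=7: "1010110"  (len 7)
t=8: "01011010"  (len 8)
t=9: "1011010"  (len 7)
t=10: "011010110"  (len 9)
t=11: "11010110"  (len 8)
t=12: "1010110000"  (len 10)
t=13: "010110000110"  (len 12)
t=14: "10110000110"  (len 11)
t=15: "0110000110000"  (len 13)
t=16: "110000110000"  (len 12)
t=17: "1000011000010"  (len 13)
t=18: "000011000010000"  (len 15)
t=19: "00011000010000"  (len 14)
t=20: "0011000010000"  (len 13)

001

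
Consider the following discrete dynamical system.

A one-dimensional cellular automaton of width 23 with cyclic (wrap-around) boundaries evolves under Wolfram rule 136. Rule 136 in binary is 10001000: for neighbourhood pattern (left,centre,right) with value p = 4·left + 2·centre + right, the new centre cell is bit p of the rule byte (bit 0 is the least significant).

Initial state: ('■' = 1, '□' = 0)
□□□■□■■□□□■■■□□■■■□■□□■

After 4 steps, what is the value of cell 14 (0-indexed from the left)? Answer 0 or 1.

0

gen 0: □□□■□■■□□□■■■□□■■■□■□□■
gen 1: □□□□□■□□□□■■□□□■■□□□□□□
gen 2: □□□□□□□□□□■□□□□■□□□□□□□
gen 3: □□□□□□□□□□□□□□□□□□□□□□□
gen 4: □□□□□□□□□□□□□□□□□□□□□□□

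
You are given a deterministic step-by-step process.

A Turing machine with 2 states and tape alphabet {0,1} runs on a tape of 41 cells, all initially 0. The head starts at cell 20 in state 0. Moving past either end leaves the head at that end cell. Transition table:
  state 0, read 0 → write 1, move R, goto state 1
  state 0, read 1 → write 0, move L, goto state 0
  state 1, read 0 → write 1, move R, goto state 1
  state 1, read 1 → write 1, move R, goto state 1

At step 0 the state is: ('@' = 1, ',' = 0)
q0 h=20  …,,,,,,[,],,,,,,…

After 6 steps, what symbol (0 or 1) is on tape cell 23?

1

step 0: q0 h=20  …,,,,,,[,],,,,,,…
step 1: q1 h=21  …,,,,,@[,],,,,,,…
step 2: q1 h=22  …,,,,@@[,],,,,,,…
step 3: q1 h=23  …,,,@@@[,],,,,,,…
step 4: q1 h=24  …,,@@@@[,],,,,,,…
step 5: q1 h=25  …,@@@@@[,],,,,,,…
step 6: q1 h=26  …@@@@@@[,],,,,,,…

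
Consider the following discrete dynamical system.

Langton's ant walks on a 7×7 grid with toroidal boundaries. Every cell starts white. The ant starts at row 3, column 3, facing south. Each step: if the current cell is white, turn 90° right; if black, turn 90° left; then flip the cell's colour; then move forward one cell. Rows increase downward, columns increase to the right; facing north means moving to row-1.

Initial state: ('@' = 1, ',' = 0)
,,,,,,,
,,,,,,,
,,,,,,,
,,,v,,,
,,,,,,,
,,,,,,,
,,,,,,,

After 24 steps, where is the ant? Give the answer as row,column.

1,5

[0] ,,,,,,,
,,,,,,,
,,,,,,,
,,,v,,,
,,,,,,,
,,,,,,,
,,,,,,,
[1] ,,,,,,,
,,,,,,,
,,,,,,,
,,<@,,,
,,,,,,,
,,,,,,,
,,,,,,,
[2] ,,,,,,,
,,,,,,,
,,^,,,,
,,@@,,,
,,,,,,,
,,,,,,,
,,,,,,,
[3] ,,,,,,,
,,,,,,,
,,@>,,,
,,@@,,,
,,,,,,,
,,,,,,,
,,,,,,,
[4] ,,,,,,,
,,,,,,,
,,@@,,,
,,@v,,,
,,,,,,,
,,,,,,,
,,,,,,,
[5] ,,,,,,,
,,,,,,,
,,@@,,,
,,@,>,,
,,,,,,,
,,,,,,,
,,,,,,,
[6] ,,,,,,,
,,,,,,,
,,@@,,,
,,@,@,,
,,,,v,,
,,,,,,,
,,,,,,,
[7] ,,,,,,,
,,,,,,,
,,@@,,,
,,@,@,,
,,,<@,,
,,,,,,,
,,,,,,,
[8] ,,,,,,,
,,,,,,,
,,@@,,,
,,@^@,,
,,,@@,,
,,,,,,,
,,,,,,,
[9] ,,,,,,,
,,,,,,,
,,@@,,,
,,@@>,,
,,,@@,,
,,,,,,,
,,,,,,,
[10] ,,,,,,,
,,,,,,,
,,@@^,,
,,@@,,,
,,,@@,,
,,,,,,,
,,,,,,,
[11] ,,,,,,,
,,,,,,,
,,@@@>,
,,@@,,,
,,,@@,,
,,,,,,,
,,,,,,,
[12] ,,,,,,,
,,,,,,,
,,@@@@,
,,@@,v,
,,,@@,,
,,,,,,,
,,,,,,,
[13] ,,,,,,,
,,,,,,,
,,@@@@,
,,@@<@,
,,,@@,,
,,,,,,,
,,,,,,,
[14] ,,,,,,,
,,,,,,,
,,@@^@,
,,@@@@,
,,,@@,,
,,,,,,,
,,,,,,,
[15] ,,,,,,,
,,,,,,,
,,@<,@,
,,@@@@,
,,,@@,,
,,,,,,,
,,,,,,,
[16] ,,,,,,,
,,,,,,,
,,@,,@,
,,@v@@,
,,,@@,,
,,,,,,,
,,,,,,,
[17] ,,,,,,,
,,,,,,,
,,@,,@,
,,@,>@,
,,,@@,,
,,,,,,,
,,,,,,,
[18] ,,,,,,,
,,,,,,,
,,@,^@,
,,@,,@,
,,,@@,,
,,,,,,,
,,,,,,,
[19] ,,,,,,,
,,,,,,,
,,@,@>,
,,@,,@,
,,,@@,,
,,,,,,,
,,,,,,,
[20] ,,,,,,,
,,,,,^,
,,@,@,,
,,@,,@,
,,,@@,,
,,,,,,,
,,,,,,,
[21] ,,,,,,,
,,,,,@>
,,@,@,,
,,@,,@,
,,,@@,,
,,,,,,,
,,,,,,,
[22] ,,,,,,,
,,,,,@@
,,@,@,v
,,@,,@,
,,,@@,,
,,,,,,,
,,,,,,,
[23] ,,,,,,,
,,,,,@@
,,@,@<@
,,@,,@,
,,,@@,,
,,,,,,,
,,,,,,,
[24] ,,,,,,,
,,,,,^@
,,@,@@@
,,@,,@,
,,,@@,,
,,,,,,,
,,,,,,,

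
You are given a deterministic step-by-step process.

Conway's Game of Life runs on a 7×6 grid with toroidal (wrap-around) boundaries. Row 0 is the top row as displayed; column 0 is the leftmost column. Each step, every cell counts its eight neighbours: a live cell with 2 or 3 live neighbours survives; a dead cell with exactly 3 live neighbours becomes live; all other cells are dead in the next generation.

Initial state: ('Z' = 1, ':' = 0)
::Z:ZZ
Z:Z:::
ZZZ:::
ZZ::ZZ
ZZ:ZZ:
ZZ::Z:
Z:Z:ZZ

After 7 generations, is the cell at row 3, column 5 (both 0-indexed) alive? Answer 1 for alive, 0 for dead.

0

step 0: ::Z:ZZ
Z:Z:::
ZZZ:::
ZZ::ZZ
ZZ:ZZ:
ZZ::Z:
Z:Z:ZZ
step 1: ::Z:Z:
Z:Z:::
::ZZ::
::::Z:
:::Z::
::::::
::Z:::
step 2: ::Z:::
::Z:::
:ZZZ::
::Z:Z:
::::::
::::::
:::Z::
step 3: ::ZZ::
::::::
:Z::::
:ZZ:::
::::::
::::::
::::::
step 4: ::::::
::Z:::
:ZZ:::
:ZZ:::
::::::
::::::
::::::
step 5: ::::::
:ZZ:::
:::Z::
:ZZ:::
::::::
::::::
::::::
step 6: ::::::
::Z:::
:::Z::
::Z:::
::::::
::::::
::::::
step 7: ::::::
::::::
::ZZ::
::::::
::::::
::::::
::::::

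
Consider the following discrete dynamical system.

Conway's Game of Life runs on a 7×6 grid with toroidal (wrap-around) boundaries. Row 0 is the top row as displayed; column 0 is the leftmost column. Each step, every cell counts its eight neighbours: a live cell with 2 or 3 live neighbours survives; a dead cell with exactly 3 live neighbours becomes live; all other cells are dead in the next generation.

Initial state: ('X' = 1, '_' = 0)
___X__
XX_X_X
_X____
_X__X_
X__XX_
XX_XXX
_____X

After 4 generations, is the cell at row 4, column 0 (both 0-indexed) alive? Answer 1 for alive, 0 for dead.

[0] ___X__
XX_X_X
_X____
_X__X_
X__XX_
XX_XXX
_____X
[1] __X__X
XX__X_
_X__XX
XXXXXX
______
_XXX__
__XX_X
[2] __X__X
_XXXX_
______
_XXX__
_____X
_X_XX_
X_____
[3] X_X_XX
_XXXX_
____X_
__X___
XX____
X___XX
XXXXXX
[4] ______
XXX___
_X__X_
_X____
XX____
______
__X___

1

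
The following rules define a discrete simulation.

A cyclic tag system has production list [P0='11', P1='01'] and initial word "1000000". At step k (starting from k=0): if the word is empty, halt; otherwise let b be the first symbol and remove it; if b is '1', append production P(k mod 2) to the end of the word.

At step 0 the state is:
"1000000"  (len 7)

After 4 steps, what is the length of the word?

step 0: "1000000"  (len 7)
step 1: "00000011"  (len 8)
step 2: "0000011"  (len 7)
step 3: "000011"  (len 6)
step 4: "00011"  (len 5)

5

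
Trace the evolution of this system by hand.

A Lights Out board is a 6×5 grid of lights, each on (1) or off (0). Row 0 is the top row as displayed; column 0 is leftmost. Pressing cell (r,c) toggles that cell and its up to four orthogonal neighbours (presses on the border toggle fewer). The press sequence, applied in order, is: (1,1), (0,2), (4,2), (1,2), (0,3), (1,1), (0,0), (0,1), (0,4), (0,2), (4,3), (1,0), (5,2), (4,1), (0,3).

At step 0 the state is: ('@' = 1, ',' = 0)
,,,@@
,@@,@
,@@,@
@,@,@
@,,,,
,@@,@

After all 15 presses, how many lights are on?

13

[0] ,,,@@
,@@,@
,@@,@
@,@,@
@,,,,
,@@,@
[1] ,@,@@
@,,,@
,,@,@
@,@,@
@,,,,
,@@,@
[2] ,,@,@
@,@,@
,,@,@
@,@,@
@,,,,
,@@,@
[3] ,,@,@
@,@,@
,,@,@
@,,,@
@@@@,
,@,,@
[4] ,,,,@
@@,@@
,,,,@
@,,,@
@@@@,
,@,,@
[5] ,,@@,
@@,,@
,,,,@
@,,,@
@@@@,
,@,,@
[6] ,@@@,
,,@,@
,@,,@
@,,,@
@@@@,
,@,,@
[7] @,@@,
@,@,@
,@,,@
@,,,@
@@@@,
,@,,@
[8] ,@,@,
@@@,@
,@,,@
@,,,@
@@@@,
,@,,@
[9] ,@,,@
@@@,,
,@,,@
@,,,@
@@@@,
,@,,@
[10] ,,@@@
@@,,,
,@,,@
@,,,@
@@@@,
,@,,@
[11] ,,@@@
@@,,,
,@,,@
@,,@@
@@,,@
,@,@@
[12] @,@@@
,,,,,
@@,,@
@,,@@
@@,,@
,@,@@
[13] @,@@@
,,,,,
@@,,@
@,,@@
@@@,@
,,@,@
[14] @,@@@
,,,,,
@@,,@
@@,@@
,,,,@
,@@,@
[15] @,,,,
,,,@,
@@,,@
@@,@@
,,,,@
,@@,@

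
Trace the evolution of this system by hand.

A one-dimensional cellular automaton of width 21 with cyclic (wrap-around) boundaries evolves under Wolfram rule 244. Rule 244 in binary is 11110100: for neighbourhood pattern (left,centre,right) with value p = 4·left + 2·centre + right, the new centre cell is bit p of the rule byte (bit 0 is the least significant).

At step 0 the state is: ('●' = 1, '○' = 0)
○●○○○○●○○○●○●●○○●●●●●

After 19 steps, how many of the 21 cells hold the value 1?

gen 0: ○●○○○○●○○○●○●●○○●●●●●
gen 1: ●●●○○○●●○○●●○●●○○●●●●
gen 2: ●●●●○○○●●○○●●○●●○○●●●
gen 3: ●●●●●○○○●●○○●●○●●○○●●
gen 4: ●●●●●●○○○●●○○●●○●●○○●
gen 5: ●●●●●●●○○○●●○○●●○●●○○
gen 6: ○●●●●●●●○○○●●○○●●○●●○
gen 7: ○○●●●●●●●○○○●●○○●●○●●
gen 8: ●○○●●●●●●●○○○●●○○●●○●
gen 9: ●●○○●●●●●●●○○○●●○○●●○
gen 10: ○●●○○●●●●●●●○○○●●○○●●
gen 11: ●○●●○○●●●●●●●○○○●●○○●
gen 12: ●●○●●○○●●●●●●●○○○●●○○
gen 13: ○●●○●●○○●●●●●●●○○○●●○
gen 14: ○○●●○●●○○●●●●●●●○○○●●
gen 15: ●○○●●○●●○○●●●●●●●○○○●
gen 16: ●●○○●●○●●○○●●●●●●●○○○
gen 17: ○●●○○●●○●●○○●●●●●●●○○
gen 18: ○○●●○○●●○●●○○●●●●●●●○
gen 19: ○○○●●○○●●○●●○○●●●●●●●

13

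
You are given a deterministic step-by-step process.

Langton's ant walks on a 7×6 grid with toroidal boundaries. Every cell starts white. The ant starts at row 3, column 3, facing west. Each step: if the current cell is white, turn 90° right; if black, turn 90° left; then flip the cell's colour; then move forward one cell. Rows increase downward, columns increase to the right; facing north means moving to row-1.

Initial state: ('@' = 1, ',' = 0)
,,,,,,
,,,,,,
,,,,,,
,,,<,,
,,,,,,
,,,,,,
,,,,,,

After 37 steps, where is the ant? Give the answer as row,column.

4,1

[0] ,,,,,,
,,,,,,
,,,,,,
,,,<,,
,,,,,,
,,,,,,
,,,,,,
[1] ,,,,,,
,,,,,,
,,,^,,
,,,@,,
,,,,,,
,,,,,,
,,,,,,
[2] ,,,,,,
,,,,,,
,,,@>,
,,,@,,
,,,,,,
,,,,,,
,,,,,,
[3] ,,,,,,
,,,,,,
,,,@@,
,,,@v,
,,,,,,
,,,,,,
,,,,,,
[4] ,,,,,,
,,,,,,
,,,@@,
,,,<@,
,,,,,,
,,,,,,
,,,,,,
[5] ,,,,,,
,,,,,,
,,,@@,
,,,,@,
,,,v,,
,,,,,,
,,,,,,
[6] ,,,,,,
,,,,,,
,,,@@,
,,,,@,
,,<@,,
,,,,,,
,,,,,,
[7] ,,,,,,
,,,,,,
,,,@@,
,,^,@,
,,@@,,
,,,,,,
,,,,,,
[8] ,,,,,,
,,,,,,
,,,@@,
,,@>@,
,,@@,,
,,,,,,
,,,,,,
[9] ,,,,,,
,,,,,,
,,,@@,
,,@@@,
,,@v,,
,,,,,,
,,,,,,
[10] ,,,,,,
,,,,,,
,,,@@,
,,@@@,
,,@,>,
,,,,,,
,,,,,,
[11] ,,,,,,
,,,,,,
,,,@@,
,,@@@,
,,@,@,
,,,,v,
,,,,,,
[12] ,,,,,,
,,,,,,
,,,@@,
,,@@@,
,,@,@,
,,,<@,
,,,,,,
[13] ,,,,,,
,,,,,,
,,,@@,
,,@@@,
,,@^@,
,,,@@,
,,,,,,
[14] ,,,,,,
,,,,,,
,,,@@,
,,@@@,
,,@@>,
,,,@@,
,,,,,,
[15] ,,,,,,
,,,,,,
,,,@@,
,,@@^,
,,@@,,
,,,@@,
,,,,,,
[16] ,,,,,,
,,,,,,
,,,@@,
,,@<,,
,,@@,,
,,,@@,
,,,,,,
[17] ,,,,,,
,,,,,,
,,,@@,
,,@,,,
,,@v,,
,,,@@,
,,,,,,
[18] ,,,,,,
,,,,,,
,,,@@,
,,@,,,
,,@,>,
,,,@@,
,,,,,,
[19] ,,,,,,
,,,,,,
,,,@@,
,,@,,,
,,@,@,
,,,@v,
,,,,,,
[20] ,,,,,,
,,,,,,
,,,@@,
,,@,,,
,,@,@,
,,,@,>
,,,,,,
[21] ,,,,,,
,,,,,,
,,,@@,
,,@,,,
,,@,@,
,,,@,@
,,,,,v
[22] ,,,,,,
,,,,,,
,,,@@,
,,@,,,
,,@,@,
,,,@,@
,,,,<@
[23] ,,,,,,
,,,,,,
,,,@@,
,,@,,,
,,@,@,
,,,@^@
,,,,@@
[24] ,,,,,,
,,,,,,
,,,@@,
,,@,,,
,,@,@,
,,,@@>
,,,,@@
[25] ,,,,,,
,,,,,,
,,,@@,
,,@,,,
,,@,@^
,,,@@,
,,,,@@
[26] ,,,,,,
,,,,,,
,,,@@,
,,@,,,
>,@,@@
,,,@@,
,,,,@@
[27] ,,,,,,
,,,,,,
,,,@@,
,,@,,,
@,@,@@
v,,@@,
,,,,@@
[28] ,,,,,,
,,,,,,
,,,@@,
,,@,,,
@,@,@@
@,,@@<
,,,,@@
[29] ,,,,,,
,,,,,,
,,,@@,
,,@,,,
@,@,@^
@,,@@@
,,,,@@
[30] ,,,,,,
,,,,,,
,,,@@,
,,@,,,
@,@,<,
@,,@@@
,,,,@@
[31] ,,,,,,
,,,,,,
,,,@@,
,,@,,,
@,@,,,
@,,@v@
,,,,@@
[32] ,,,,,,
,,,,,,
,,,@@,
,,@,,,
@,@,,,
@,,@,>
,,,,@@
[33] ,,,,,,
,,,,,,
,,,@@,
,,@,,,
@,@,,^
@,,@,,
,,,,@@
[34] ,,,,,,
,,,,,,
,,,@@,
,,@,,,
>,@,,@
@,,@,,
,,,,@@
[35] ,,,,,,
,,,,,,
,,,@@,
^,@,,,
,,@,,@
@,,@,,
,,,,@@
[36] ,,,,,,
,,,,,,
,,,@@,
@>@,,,
,,@,,@
@,,@,,
,,,,@@
[37] ,,,,,,
,,,,,,
,,,@@,
@@@,,,
,v@,,@
@,,@,,
,,,,@@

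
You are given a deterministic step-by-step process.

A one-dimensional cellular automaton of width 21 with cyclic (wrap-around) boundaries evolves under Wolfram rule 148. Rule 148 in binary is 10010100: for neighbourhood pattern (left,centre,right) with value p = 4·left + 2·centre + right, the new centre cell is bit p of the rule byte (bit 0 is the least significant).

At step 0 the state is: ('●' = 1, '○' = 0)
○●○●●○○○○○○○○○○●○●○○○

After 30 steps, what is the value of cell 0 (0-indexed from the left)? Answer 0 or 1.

0

t=0: ○●○●●○○○○○○○○○○●○●○○○
t=1: ○●○○○●○○○○○○○○○●○●●○○
t=2: ○●●○○●●○○○○○○○○●○○○●○
t=3: ○○○●○○○●○○○○○○○●●○○●●
t=4: ●○○●●○○●●○○○○○○○○●○○○
t=5: ●●○○○●○○○●○○○○○○○●●○○
t=6: ○○●○○●●○○●●○○○○○○○○●○
t=7: ○○●●○○○●○○○●○○○○○○○●●
t=8: ●○○○●○○●●○○●●○○○○○○○○
t=9: ●●○○●●○○○●○○○●○○○○○○○
t=10: ○○●○○○●○○●●○○●●○○○○○○
t=11: ○○●●○○●●○○○●○○○●○○○○○
t=12: ○○○○●○○○●○○●●○○●●○○○○
t=13: ○○○○●●○○●●○○○●○○○●○○○
t=14: ○○○○○○●○○○●○○●●○○●●○○
t=15: ○○○○○○●●○○●●○○○●○○○●○
t=16: ○○○○○○○○●○○○●○○●●○○●●
t=17: ●○○○○○○○●●○○●●○○○●○○○
t=18: ●●○○○○○○○○●○○○●○○●●○○
t=19: ○○●○○○○○○○●●○○●●○○○●○
t=20: ○○●●○○○○○○○○●○○○●○○●●
t=21: ●○○○●○○○○○○○●●○○●●○○○
t=22: ●●○○●●○○○○○○○○●○○○●○○
t=23: ○○●○○○●○○○○○○○●●○○●●○
t=24: ○○●●○○●●○○○○○○○○●○○○●
t=25: ●○○○●○○○●○○○○○○○●●○○●
t=26: ○●○○●●○○●●○○○○○○○○●○○
t=27: ○●●○○○●○○○●○○○○○○○●●○
t=28: ○○○●○○●●○○●●○○○○○○○○●
t=29: ●○○●●○○○●○○○●○○○○○○○●
t=30: ○●○○○●○○●●○○●●○○○○○○○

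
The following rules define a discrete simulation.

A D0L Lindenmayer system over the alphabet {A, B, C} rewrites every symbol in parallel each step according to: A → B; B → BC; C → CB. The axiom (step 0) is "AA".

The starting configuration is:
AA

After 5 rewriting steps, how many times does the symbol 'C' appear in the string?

[0] AA
[1] BB
[2] BCBC
[3] BCCBBCCB
[4] BCCBCBBCBCCBCBBC
[5] BCCBCBBCCBBCBCCBBCCBCBBCCBBCBCCB

16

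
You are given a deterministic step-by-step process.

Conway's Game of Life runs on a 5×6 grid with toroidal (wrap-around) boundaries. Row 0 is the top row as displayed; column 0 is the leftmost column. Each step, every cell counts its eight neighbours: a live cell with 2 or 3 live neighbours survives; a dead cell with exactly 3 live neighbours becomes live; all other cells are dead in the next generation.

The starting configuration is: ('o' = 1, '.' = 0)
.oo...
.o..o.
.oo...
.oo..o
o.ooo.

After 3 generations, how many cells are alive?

step 0: .oo...
.o..o.
.oo...
.oo..o
o.ooo.
step 1: o...oo
o..o..
...o..
....oo
o...oo
step 2: .o.o..
o..o..
...o.o
o..o..
...o..
step 3: ...oo.
o..o..
o.oo.o
..oo..
...oo.

12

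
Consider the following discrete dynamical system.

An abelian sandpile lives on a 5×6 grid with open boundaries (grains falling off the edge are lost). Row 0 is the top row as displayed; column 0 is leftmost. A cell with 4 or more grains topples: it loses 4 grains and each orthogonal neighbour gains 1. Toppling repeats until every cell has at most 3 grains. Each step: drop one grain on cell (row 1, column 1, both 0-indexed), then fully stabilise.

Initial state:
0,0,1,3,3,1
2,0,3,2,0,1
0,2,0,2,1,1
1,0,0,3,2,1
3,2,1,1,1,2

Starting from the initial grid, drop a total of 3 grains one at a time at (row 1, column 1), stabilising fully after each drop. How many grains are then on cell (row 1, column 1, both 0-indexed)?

3

step 0: 0,0,1,3,3,1
2,0,3,2,0,1
0,2,0,2,1,1
1,0,0,3,2,1
3,2,1,1,1,2
step 1: 0,0,1,3,3,1
2,1,3,2,0,1
0,2,0,2,1,1
1,0,0,3,2,1
3,2,1,1,1,2
step 2: 0,0,1,3,3,1
2,2,3,2,0,1
0,2,0,2,1,1
1,0,0,3,2,1
3,2,1,1,1,2
step 3: 0,0,1,3,3,1
2,3,3,2,0,1
0,2,0,2,1,1
1,0,0,3,2,1
3,2,1,1,1,2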